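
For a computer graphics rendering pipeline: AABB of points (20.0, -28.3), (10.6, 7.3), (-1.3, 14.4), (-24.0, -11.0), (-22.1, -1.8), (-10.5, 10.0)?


x range: [-24, 20]
y range: [-28.3, 14.4]
Bounding box: (-24,-28.3) to (20,14.4)

(-24,-28.3) to (20,14.4)


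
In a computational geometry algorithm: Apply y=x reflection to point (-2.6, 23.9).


Reflection over y=x: (x,y) -> (y,x)
(-2.6, 23.9) -> (23.9, -2.6)

(23.9, -2.6)


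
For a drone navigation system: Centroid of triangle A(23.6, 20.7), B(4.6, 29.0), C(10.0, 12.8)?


Centroid = ((x_A+x_B+x_C)/3, (y_A+y_B+y_C)/3)
= ((23.6+4.6+10)/3, (20.7+29+12.8)/3)
= (12.7333, 20.8333)

(12.7333, 20.8333)


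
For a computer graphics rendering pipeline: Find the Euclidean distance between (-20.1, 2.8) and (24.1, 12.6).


dx=44.2, dy=9.8
d^2 = 44.2^2 + 9.8^2 = 2049.68
d = sqrt(2049.68) = 45.2734

45.2734


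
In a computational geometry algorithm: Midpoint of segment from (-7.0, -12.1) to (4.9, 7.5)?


M = (((-7)+4.9)/2, ((-12.1)+7.5)/2)
= (-1.05, -2.3)

(-1.05, -2.3)


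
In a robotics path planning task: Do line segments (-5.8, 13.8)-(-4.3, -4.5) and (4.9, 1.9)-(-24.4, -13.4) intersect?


Cross products: d1=-512.38, d2=46.76, d3=177.96, d4=-381.18
d1*d2 < 0 and d3*d4 < 0? yes

Yes, they intersect


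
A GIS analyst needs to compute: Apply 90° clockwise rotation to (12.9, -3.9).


90° CW: (x,y) -> (y, -x)
(12.9,-3.9) -> (-3.9, -12.9)

(-3.9, -12.9)


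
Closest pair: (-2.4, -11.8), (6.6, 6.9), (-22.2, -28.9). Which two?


d(P0,P1) = 20.7531, d(P0,P2) = 26.162, d(P1,P2) = 45.9465
Closest: P0 and P1

Closest pair: (-2.4, -11.8) and (6.6, 6.9), distance = 20.7531


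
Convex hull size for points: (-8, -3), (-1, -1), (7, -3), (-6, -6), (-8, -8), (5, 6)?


Convex hull vertices (CCW): (-8, -8), (7, -3), (5, 6), (-8, -3)
Count = 4

4


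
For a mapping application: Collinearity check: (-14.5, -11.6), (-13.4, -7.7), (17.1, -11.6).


Cross product: ((-13.4)-(-14.5))*((-11.6)-(-11.6)) - ((-7.7)-(-11.6))*(17.1-(-14.5))
= -123.24

No, not collinear


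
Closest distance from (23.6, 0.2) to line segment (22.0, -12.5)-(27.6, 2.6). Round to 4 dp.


Project P onto AB: t = 0.7739 (clamped to [0,1])
Closest point on segment: (26.3339, -0.8139)
Distance: 2.9159

2.9159


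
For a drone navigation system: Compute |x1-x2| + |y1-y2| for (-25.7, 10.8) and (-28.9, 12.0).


|(-25.7)-(-28.9)| + |10.8-12| = 3.2 + 1.2 = 4.4

4.4


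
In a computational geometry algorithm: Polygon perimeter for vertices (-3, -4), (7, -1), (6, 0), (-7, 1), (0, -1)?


Sides: (-3, -4)->(7, -1): sqrt(109) = 10.440307, (7, -1)->(6, 0): sqrt(2) = 1.414214, (6, 0)->(-7, 1): sqrt(170) = 13.038405, (-7, 1)->(0, -1): sqrt(53) = 7.28011, (0, -1)->(-3, -4): sqrt(18) = 4.242641
Sum = 36.415677
Perimeter = 36.4157

36.4157


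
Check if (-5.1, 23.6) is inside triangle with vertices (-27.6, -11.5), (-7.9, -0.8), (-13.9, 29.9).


Cross products: AB x AP = 450.72, BC x BP = -232.36, CA x CP = 450.63
All same sign? no

No, outside


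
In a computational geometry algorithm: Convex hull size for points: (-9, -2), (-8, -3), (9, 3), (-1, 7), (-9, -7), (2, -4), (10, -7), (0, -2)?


Convex hull vertices (CCW): (-9, -7), (10, -7), (9, 3), (-1, 7), (-9, -2)
Count = 5

5


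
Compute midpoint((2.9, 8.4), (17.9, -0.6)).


M = ((2.9+17.9)/2, (8.4+(-0.6))/2)
= (10.4, 3.9)

(10.4, 3.9)


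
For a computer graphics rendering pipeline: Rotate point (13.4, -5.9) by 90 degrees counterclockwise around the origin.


90° CCW: (x,y) -> (-y, x)
(13.4,-5.9) -> (5.9, 13.4)

(5.9, 13.4)


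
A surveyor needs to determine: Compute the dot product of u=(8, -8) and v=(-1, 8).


u . v = u_x*v_x + u_y*v_y = 8*(-1) + (-8)*8
= (-8) + (-64) = -72

-72


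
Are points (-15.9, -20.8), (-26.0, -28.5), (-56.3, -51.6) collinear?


Cross product: ((-26)-(-15.9))*((-51.6)-(-20.8)) - ((-28.5)-(-20.8))*((-56.3)-(-15.9))
= 0

Yes, collinear


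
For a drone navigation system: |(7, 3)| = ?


|u| = sqrt(7^2 + 3^2) = sqrt(58) = 7.6158

7.6158


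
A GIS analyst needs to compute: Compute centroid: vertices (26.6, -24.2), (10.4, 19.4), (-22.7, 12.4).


Centroid = ((x_A+x_B+x_C)/3, (y_A+y_B+y_C)/3)
= ((26.6+10.4+(-22.7))/3, ((-24.2)+19.4+12.4)/3)
= (4.7667, 2.5333)

(4.7667, 2.5333)


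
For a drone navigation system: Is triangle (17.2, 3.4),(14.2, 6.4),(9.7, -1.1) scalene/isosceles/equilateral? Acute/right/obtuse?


Side lengths squared: AB^2=18, BC^2=76.5, CA^2=76.5
Sorted: [18, 76.5, 76.5]
By sides: Isosceles, By angles: Acute

Isosceles, Acute


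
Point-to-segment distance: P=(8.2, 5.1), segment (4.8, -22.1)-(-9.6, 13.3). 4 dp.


Project P onto AB: t = 0.6257 (clamped to [0,1])
Closest point on segment: (-4.2108, 0.0515)
Distance: 13.3983

13.3983


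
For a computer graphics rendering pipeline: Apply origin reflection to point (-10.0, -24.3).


Reflection over origin: (x,y) -> (-x,-y)
(-10, -24.3) -> (10, 24.3)

(10, 24.3)


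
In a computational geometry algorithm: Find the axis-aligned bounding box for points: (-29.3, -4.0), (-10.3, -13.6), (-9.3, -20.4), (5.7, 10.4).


x range: [-29.3, 5.7]
y range: [-20.4, 10.4]
Bounding box: (-29.3,-20.4) to (5.7,10.4)

(-29.3,-20.4) to (5.7,10.4)


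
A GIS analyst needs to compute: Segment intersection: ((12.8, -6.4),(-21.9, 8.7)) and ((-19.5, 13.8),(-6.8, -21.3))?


Cross products: d1=877.19, d2=-149.01, d3=-213.21, d4=812.99
d1*d2 < 0 and d3*d4 < 0? yes

Yes, they intersect


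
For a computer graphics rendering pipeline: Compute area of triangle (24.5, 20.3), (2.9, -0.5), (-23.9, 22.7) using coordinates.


Area = |x_A(y_B-y_C) + x_B(y_C-y_A) + x_C(y_A-y_B)|/2
= |(-568.4) + 6.96 + (-497.12)|/2
= 1058.56/2 = 529.28

529.28


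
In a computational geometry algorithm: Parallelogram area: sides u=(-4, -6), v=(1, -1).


|u x v| = |(-4)*(-1) - (-6)*1|
= |4 - (-6)| = 10

10


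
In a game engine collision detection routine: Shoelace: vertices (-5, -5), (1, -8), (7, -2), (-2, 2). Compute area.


Shoelace sum: ((-5)*(-8) - 1*(-5)) + (1*(-2) - 7*(-8)) + (7*2 - (-2)*(-2)) + ((-2)*(-5) - (-5)*2)
= 129
Area = |129|/2 = 64.5

64.5


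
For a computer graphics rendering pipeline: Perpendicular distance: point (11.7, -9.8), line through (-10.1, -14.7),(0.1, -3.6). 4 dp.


|cross product| = 192
|line direction| = sqrt(227.25) = 15.0748
Distance = 192/sqrt(227.25) = 12.7365

12.7365


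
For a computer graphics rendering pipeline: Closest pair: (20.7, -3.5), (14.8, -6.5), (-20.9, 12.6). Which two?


d(P0,P1) = 6.6189, d(P0,P2) = 44.6068, d(P1,P2) = 40.4883
Closest: P0 and P1

Closest pair: (20.7, -3.5) and (14.8, -6.5), distance = 6.6189


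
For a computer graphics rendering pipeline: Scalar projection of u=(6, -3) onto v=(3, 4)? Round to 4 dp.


u.v = 6, |v| = sqrt(25) = 5
Scalar projection = u.v / |v| = 6 / sqrt(25) = 1.2

1.2


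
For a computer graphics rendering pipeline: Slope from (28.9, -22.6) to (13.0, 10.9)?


slope = (y2-y1)/(x2-x1) = (10.9-(-22.6))/(13-28.9) = 33.5/(-15.9) = -2.1069

-2.1069


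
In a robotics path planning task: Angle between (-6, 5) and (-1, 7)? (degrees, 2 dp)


u.v = 41, |u| = sqrt(61) = 7.8102, |v| = sqrt(50) = 7.0711
cos(theta) = u.v/(|u||v|) = 41/sqrt(3050) = 0.742393
theta = acos(0.742393) = 42.06 degrees

42.06 degrees


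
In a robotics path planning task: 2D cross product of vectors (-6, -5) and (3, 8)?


u x v = u_x*v_y - u_y*v_x = (-6)*8 - (-5)*3
= (-48) - (-15) = -33

-33


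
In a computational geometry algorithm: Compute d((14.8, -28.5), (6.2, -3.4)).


dx=-8.6, dy=25.1
d^2 = (-8.6)^2 + 25.1^2 = 703.97
d = sqrt(703.97) = 26.5324

26.5324


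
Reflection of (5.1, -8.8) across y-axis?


Reflection over y-axis: (x,y) -> (-x,y)
(5.1, -8.8) -> (-5.1, -8.8)

(-5.1, -8.8)


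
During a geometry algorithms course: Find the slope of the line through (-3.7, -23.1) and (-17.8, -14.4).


slope = (y2-y1)/(x2-x1) = ((-14.4)-(-23.1))/((-17.8)-(-3.7)) = 8.7/(-14.1) = -0.617

-0.617


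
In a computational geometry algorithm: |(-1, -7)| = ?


|u| = sqrt((-1)^2 + (-7)^2) = sqrt(50) = 7.0711

7.0711


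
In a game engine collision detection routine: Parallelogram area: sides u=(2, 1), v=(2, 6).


|u x v| = |2*6 - 1*2|
= |12 - 2| = 10

10


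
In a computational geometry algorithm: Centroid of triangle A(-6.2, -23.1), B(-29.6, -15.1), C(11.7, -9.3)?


Centroid = ((x_A+x_B+x_C)/3, (y_A+y_B+y_C)/3)
= (((-6.2)+(-29.6)+11.7)/3, ((-23.1)+(-15.1)+(-9.3))/3)
= (-8.0333, -15.8333)

(-8.0333, -15.8333)


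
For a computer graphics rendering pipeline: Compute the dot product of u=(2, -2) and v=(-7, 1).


u . v = u_x*v_x + u_y*v_y = 2*(-7) + (-2)*1
= (-14) + (-2) = -16

-16


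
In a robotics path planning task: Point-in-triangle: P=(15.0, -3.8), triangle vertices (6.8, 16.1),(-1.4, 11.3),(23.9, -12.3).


Cross products: AB x AP = 202.54, BC x BP = 5.01, CA x CP = 107.41
All same sign? yes

Yes, inside


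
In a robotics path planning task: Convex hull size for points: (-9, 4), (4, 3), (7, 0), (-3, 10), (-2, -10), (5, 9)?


Convex hull vertices (CCW): (-9, 4), (-2, -10), (7, 0), (5, 9), (-3, 10)
Count = 5

5


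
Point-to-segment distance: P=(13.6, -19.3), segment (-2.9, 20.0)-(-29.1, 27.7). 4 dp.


Project P onto AB: t = 0 (clamped to [0,1])
Closest point on segment: (-2.9, 20)
Distance: 42.6232

42.6232


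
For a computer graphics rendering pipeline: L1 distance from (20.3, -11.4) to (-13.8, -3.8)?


|20.3-(-13.8)| + |(-11.4)-(-3.8)| = 34.1 + 7.6 = 41.7

41.7


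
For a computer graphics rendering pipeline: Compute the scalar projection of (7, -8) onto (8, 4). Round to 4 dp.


u.v = 24, |v| = sqrt(80) = 8.9443
Scalar projection = u.v / |v| = 24 / sqrt(80) = 2.6833

2.6833


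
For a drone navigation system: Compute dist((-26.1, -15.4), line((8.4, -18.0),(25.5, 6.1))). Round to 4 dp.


|cross product| = 875.91
|line direction| = sqrt(873.22) = 29.5503
Distance = 875.91/sqrt(873.22) = 29.6413

29.6413


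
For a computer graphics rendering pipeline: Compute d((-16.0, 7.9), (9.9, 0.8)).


dx=25.9, dy=-7.1
d^2 = 25.9^2 + (-7.1)^2 = 721.22
d = sqrt(721.22) = 26.8555

26.8555


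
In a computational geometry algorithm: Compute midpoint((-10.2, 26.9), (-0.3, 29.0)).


M = (((-10.2)+(-0.3))/2, (26.9+29)/2)
= (-5.25, 27.95)

(-5.25, 27.95)


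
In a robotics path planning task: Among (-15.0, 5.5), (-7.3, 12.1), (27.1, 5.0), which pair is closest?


d(P0,P1) = 10.1415, d(P0,P2) = 42.103, d(P1,P2) = 35.1251
Closest: P0 and P1

Closest pair: (-15.0, 5.5) and (-7.3, 12.1), distance = 10.1415


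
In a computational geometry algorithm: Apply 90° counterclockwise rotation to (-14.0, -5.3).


90° CCW: (x,y) -> (-y, x)
(-14,-5.3) -> (5.3, -14)

(5.3, -14)


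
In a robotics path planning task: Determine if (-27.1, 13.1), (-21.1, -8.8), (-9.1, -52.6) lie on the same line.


Cross product: ((-21.1)-(-27.1))*((-52.6)-13.1) - ((-8.8)-13.1)*((-9.1)-(-27.1))
= 0

Yes, collinear


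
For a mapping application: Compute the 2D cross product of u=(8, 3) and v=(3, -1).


u x v = u_x*v_y - u_y*v_x = 8*(-1) - 3*3
= (-8) - 9 = -17

-17


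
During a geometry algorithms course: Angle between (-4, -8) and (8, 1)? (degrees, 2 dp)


u.v = -40, |u| = sqrt(80) = 8.9443, |v| = sqrt(65) = 8.0623
cos(theta) = u.v/(|u||v|) = -40/sqrt(5200) = -0.5547
theta = acos(-0.5547) = 123.69 degrees

123.69 degrees


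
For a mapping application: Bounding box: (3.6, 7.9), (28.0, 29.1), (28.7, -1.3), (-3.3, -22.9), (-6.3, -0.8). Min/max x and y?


x range: [-6.3, 28.7]
y range: [-22.9, 29.1]
Bounding box: (-6.3,-22.9) to (28.7,29.1)

(-6.3,-22.9) to (28.7,29.1)


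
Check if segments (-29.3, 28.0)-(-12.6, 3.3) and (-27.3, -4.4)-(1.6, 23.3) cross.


Cross products: d1=991.76, d2=-184.66, d3=-491.68, d4=684.74
d1*d2 < 0 and d3*d4 < 0? yes

Yes, they intersect


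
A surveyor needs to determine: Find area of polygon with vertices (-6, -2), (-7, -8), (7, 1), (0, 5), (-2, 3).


Shoelace sum: ((-6)*(-8) - (-7)*(-2)) + ((-7)*1 - 7*(-8)) + (7*5 - 0*1) + (0*3 - (-2)*5) + ((-2)*(-2) - (-6)*3)
= 150
Area = |150|/2 = 75

75


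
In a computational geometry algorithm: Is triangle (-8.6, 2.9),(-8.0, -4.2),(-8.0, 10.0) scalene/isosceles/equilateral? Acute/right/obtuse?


Side lengths squared: AB^2=50.77, BC^2=201.64, CA^2=50.77
Sorted: [50.77, 50.77, 201.64]
By sides: Isosceles, By angles: Obtuse

Isosceles, Obtuse


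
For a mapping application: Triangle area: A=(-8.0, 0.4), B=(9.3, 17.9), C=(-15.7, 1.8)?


Area = |x_A(y_B-y_C) + x_B(y_C-y_A) + x_C(y_A-y_B)|/2
= |(-128.8) + 13.02 + 274.75|/2
= 158.97/2 = 79.485

79.485


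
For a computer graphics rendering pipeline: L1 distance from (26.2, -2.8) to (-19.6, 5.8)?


|26.2-(-19.6)| + |(-2.8)-5.8| = 45.8 + 8.6 = 54.4

54.4


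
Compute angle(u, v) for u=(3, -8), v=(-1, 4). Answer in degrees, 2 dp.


u.v = -35, |u| = sqrt(73) = 8.544, |v| = sqrt(17) = 4.1231
cos(theta) = u.v/(|u||v|) = -35/sqrt(1241) = -0.993533
theta = acos(-0.993533) = 173.48 degrees

173.48 degrees


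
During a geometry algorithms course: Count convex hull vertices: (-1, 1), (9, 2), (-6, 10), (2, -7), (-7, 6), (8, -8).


Convex hull vertices (CCW): (-7, 6), (2, -7), (8, -8), (9, 2), (-6, 10)
Count = 5

5


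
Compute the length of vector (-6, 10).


|u| = sqrt((-6)^2 + 10^2) = sqrt(136) = 11.6619

11.6619


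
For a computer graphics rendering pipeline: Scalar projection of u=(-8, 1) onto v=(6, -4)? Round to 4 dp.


u.v = -52, |v| = sqrt(52) = 7.2111
Scalar projection = u.v / |v| = -52 / sqrt(52) = -7.2111

-7.2111


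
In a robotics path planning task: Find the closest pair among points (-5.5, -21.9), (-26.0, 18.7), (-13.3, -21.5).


d(P0,P1) = 45.482, d(P0,P2) = 7.8102, d(P1,P2) = 42.1584
Closest: P0 and P2

Closest pair: (-5.5, -21.9) and (-13.3, -21.5), distance = 7.8102


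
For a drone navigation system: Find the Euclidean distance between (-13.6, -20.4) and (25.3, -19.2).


dx=38.9, dy=1.2
d^2 = 38.9^2 + 1.2^2 = 1514.65
d = sqrt(1514.65) = 38.9185

38.9185


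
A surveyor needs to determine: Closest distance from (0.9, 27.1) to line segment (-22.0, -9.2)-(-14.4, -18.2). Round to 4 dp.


Project P onto AB: t = 0 (clamped to [0,1])
Closest point on segment: (-22, -9.2)
Distance: 42.9197

42.9197


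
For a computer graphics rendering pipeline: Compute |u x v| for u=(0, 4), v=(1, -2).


|u x v| = |0*(-2) - 4*1|
= |0 - 4| = 4

4


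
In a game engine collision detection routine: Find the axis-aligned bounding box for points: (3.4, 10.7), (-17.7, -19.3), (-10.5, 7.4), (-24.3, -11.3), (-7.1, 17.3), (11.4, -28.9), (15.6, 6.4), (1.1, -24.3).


x range: [-24.3, 15.6]
y range: [-28.9, 17.3]
Bounding box: (-24.3,-28.9) to (15.6,17.3)

(-24.3,-28.9) to (15.6,17.3)


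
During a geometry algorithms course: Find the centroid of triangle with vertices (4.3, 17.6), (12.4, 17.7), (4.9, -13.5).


Centroid = ((x_A+x_B+x_C)/3, (y_A+y_B+y_C)/3)
= ((4.3+12.4+4.9)/3, (17.6+17.7+(-13.5))/3)
= (7.2, 7.2667)

(7.2, 7.2667)


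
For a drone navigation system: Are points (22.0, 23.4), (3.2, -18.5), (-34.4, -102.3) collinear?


Cross product: (3.2-22)*((-102.3)-23.4) - ((-18.5)-23.4)*((-34.4)-22)
= 0

Yes, collinear


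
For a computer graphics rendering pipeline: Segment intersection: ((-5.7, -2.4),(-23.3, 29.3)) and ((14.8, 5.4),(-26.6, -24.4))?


Cross products: d1=-287.98, d2=-2124.84, d3=-787.13, d4=1049.73
d1*d2 < 0 and d3*d4 < 0? no

No, they don't intersect


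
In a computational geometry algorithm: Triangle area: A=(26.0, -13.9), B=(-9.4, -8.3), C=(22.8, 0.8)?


Area = |x_A(y_B-y_C) + x_B(y_C-y_A) + x_C(y_A-y_B)|/2
= |(-236.6) + (-138.18) + (-127.68)|/2
= 502.46/2 = 251.23

251.23


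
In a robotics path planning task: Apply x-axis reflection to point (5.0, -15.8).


Reflection over x-axis: (x,y) -> (x,-y)
(5, -15.8) -> (5, 15.8)

(5, 15.8)


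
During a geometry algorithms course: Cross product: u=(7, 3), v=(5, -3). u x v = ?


u x v = u_x*v_y - u_y*v_x = 7*(-3) - 3*5
= (-21) - 15 = -36

-36


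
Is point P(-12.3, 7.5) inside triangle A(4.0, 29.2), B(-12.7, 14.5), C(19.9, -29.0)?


Cross products: AB x AP = 122.78, BC x BP = -210.8, CA x CP = 1293.69
All same sign? no

No, outside


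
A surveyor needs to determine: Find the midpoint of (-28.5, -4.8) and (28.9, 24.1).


M = (((-28.5)+28.9)/2, ((-4.8)+24.1)/2)
= (0.2, 9.65)

(0.2, 9.65)


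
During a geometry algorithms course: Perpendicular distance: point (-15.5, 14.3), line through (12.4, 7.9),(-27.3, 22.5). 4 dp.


|cross product| = 153.26
|line direction| = sqrt(1789.25) = 42.2995
Distance = 153.26/sqrt(1789.25) = 3.6232

3.6232


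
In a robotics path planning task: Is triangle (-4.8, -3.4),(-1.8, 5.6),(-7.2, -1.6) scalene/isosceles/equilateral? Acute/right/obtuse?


Side lengths squared: AB^2=90, BC^2=81, CA^2=9
Sorted: [9, 81, 90]
By sides: Scalene, By angles: Right

Scalene, Right


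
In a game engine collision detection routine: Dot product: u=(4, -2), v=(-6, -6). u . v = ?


u . v = u_x*v_x + u_y*v_y = 4*(-6) + (-2)*(-6)
= (-24) + 12 = -12

-12


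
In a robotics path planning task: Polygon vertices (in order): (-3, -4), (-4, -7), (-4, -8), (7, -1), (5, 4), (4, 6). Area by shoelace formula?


Shoelace sum: ((-3)*(-7) - (-4)*(-4)) + ((-4)*(-8) - (-4)*(-7)) + ((-4)*(-1) - 7*(-8)) + (7*4 - 5*(-1)) + (5*6 - 4*4) + (4*(-4) - (-3)*6)
= 118
Area = |118|/2 = 59

59


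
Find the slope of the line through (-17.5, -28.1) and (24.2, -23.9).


slope = (y2-y1)/(x2-x1) = ((-23.9)-(-28.1))/(24.2-(-17.5)) = 4.2/41.7 = 0.1007

0.1007


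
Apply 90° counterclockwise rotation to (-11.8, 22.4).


90° CCW: (x,y) -> (-y, x)
(-11.8,22.4) -> (-22.4, -11.8)

(-22.4, -11.8)


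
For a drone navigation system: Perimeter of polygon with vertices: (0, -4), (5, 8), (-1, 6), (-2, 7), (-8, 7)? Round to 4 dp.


Sides: (0, -4)->(5, 8): sqrt(169) = 13, (5, 8)->(-1, 6): sqrt(40) = 6.324555, (-1, 6)->(-2, 7): sqrt(2) = 1.414214, (-2, 7)->(-8, 7): sqrt(36) = 6, (-8, 7)->(0, -4): sqrt(185) = 13.601471
Sum = 40.34024
Perimeter = 40.3402

40.3402


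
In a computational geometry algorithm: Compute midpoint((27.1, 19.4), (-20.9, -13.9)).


M = ((27.1+(-20.9))/2, (19.4+(-13.9))/2)
= (3.1, 2.75)

(3.1, 2.75)


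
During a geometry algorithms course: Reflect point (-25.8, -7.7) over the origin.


Reflection over origin: (x,y) -> (-x,-y)
(-25.8, -7.7) -> (25.8, 7.7)

(25.8, 7.7)


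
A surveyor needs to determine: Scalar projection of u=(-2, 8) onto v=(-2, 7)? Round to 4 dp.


u.v = 60, |v| = sqrt(53) = 7.2801
Scalar projection = u.v / |v| = 60 / sqrt(53) = 8.2416

8.2416


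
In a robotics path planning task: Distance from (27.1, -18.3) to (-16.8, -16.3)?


dx=-43.9, dy=2
d^2 = (-43.9)^2 + 2^2 = 1931.21
d = sqrt(1931.21) = 43.9455

43.9455


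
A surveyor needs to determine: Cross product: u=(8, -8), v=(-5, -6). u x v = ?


u x v = u_x*v_y - u_y*v_x = 8*(-6) - (-8)*(-5)
= (-48) - 40 = -88

-88


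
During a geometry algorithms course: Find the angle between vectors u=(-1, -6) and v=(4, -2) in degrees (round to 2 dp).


u.v = 8, |u| = sqrt(37) = 6.0828, |v| = sqrt(20) = 4.4721
cos(theta) = u.v/(|u||v|) = 8/sqrt(740) = 0.294086
theta = acos(0.294086) = 72.9 degrees

72.9 degrees


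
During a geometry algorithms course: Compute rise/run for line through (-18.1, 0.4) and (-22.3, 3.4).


slope = (y2-y1)/(x2-x1) = (3.4-0.4)/((-22.3)-(-18.1)) = 3/(-4.2) = -0.7143

-0.7143


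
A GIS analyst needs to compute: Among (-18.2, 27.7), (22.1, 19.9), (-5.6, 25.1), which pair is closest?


d(P0,P1) = 41.0479, d(P0,P2) = 12.8655, d(P1,P2) = 28.1839
Closest: P0 and P2

Closest pair: (-18.2, 27.7) and (-5.6, 25.1), distance = 12.8655


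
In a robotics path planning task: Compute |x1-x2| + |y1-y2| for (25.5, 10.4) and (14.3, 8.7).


|25.5-14.3| + |10.4-8.7| = 11.2 + 1.7 = 12.9

12.9


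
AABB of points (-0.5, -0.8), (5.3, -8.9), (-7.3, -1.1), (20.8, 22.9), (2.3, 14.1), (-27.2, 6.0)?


x range: [-27.2, 20.8]
y range: [-8.9, 22.9]
Bounding box: (-27.2,-8.9) to (20.8,22.9)

(-27.2,-8.9) to (20.8,22.9)


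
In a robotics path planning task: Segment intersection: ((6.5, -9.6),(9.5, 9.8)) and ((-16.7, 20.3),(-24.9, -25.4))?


Cross products: d1=1305.42, d2=1283.44, d3=539.78, d4=561.76
d1*d2 < 0 and d3*d4 < 0? no

No, they don't intersect


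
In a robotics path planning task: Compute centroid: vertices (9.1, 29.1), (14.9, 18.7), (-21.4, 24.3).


Centroid = ((x_A+x_B+x_C)/3, (y_A+y_B+y_C)/3)
= ((9.1+14.9+(-21.4))/3, (29.1+18.7+24.3)/3)
= (0.8667, 24.0333)

(0.8667, 24.0333)


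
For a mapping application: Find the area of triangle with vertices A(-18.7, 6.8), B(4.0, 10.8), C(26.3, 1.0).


Area = |x_A(y_B-y_C) + x_B(y_C-y_A) + x_C(y_A-y_B)|/2
= |(-183.26) + (-23.2) + (-105.2)|/2
= 311.66/2 = 155.83

155.83


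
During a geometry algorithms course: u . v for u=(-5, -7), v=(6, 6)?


u . v = u_x*v_x + u_y*v_y = (-5)*6 + (-7)*6
= (-30) + (-42) = -72

-72


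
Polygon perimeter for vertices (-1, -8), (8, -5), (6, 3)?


Sides: (-1, -8)->(8, -5): sqrt(90) = 9.486833, (8, -5)->(6, 3): sqrt(68) = 8.246211, (6, 3)->(-1, -8): sqrt(170) = 13.038405
Sum = 30.771449
Perimeter = 30.7714

30.7714


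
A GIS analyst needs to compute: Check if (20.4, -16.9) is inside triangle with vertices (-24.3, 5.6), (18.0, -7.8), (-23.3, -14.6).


Cross products: AB x AP = -352.77, BC x BP = 392.15, CA x CP = -880.44
All same sign? no

No, outside


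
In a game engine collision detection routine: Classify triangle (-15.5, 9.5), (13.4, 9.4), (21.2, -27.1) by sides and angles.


Side lengths squared: AB^2=835.22, BC^2=1393.09, CA^2=2686.45
Sorted: [835.22, 1393.09, 2686.45]
By sides: Scalene, By angles: Obtuse

Scalene, Obtuse


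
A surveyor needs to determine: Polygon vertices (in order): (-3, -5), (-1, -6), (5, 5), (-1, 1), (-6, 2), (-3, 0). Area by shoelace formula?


Shoelace sum: ((-3)*(-6) - (-1)*(-5)) + ((-1)*5 - 5*(-6)) + (5*1 - (-1)*5) + ((-1)*2 - (-6)*1) + ((-6)*0 - (-3)*2) + ((-3)*(-5) - (-3)*0)
= 73
Area = |73|/2 = 36.5

36.5


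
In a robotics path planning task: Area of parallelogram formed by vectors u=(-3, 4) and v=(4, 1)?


|u x v| = |(-3)*1 - 4*4|
= |(-3) - 16| = 19

19


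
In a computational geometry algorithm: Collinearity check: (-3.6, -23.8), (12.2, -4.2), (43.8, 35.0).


Cross product: (12.2-(-3.6))*(35-(-23.8)) - ((-4.2)-(-23.8))*(43.8-(-3.6))
= 0

Yes, collinear


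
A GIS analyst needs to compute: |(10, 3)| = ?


|u| = sqrt(10^2 + 3^2) = sqrt(109) = 10.4403

10.4403


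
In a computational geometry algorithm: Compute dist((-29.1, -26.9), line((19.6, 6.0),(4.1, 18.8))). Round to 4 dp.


|cross product| = 1133.31
|line direction| = sqrt(404.09) = 20.102
Distance = 1133.31/sqrt(404.09) = 56.378

56.378


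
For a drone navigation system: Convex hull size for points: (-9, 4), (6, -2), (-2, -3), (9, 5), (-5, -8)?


Convex hull vertices (CCW): (-9, 4), (-5, -8), (6, -2), (9, 5)
Count = 4

4


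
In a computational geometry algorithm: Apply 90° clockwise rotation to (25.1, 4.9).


90° CW: (x,y) -> (y, -x)
(25.1,4.9) -> (4.9, -25.1)

(4.9, -25.1)


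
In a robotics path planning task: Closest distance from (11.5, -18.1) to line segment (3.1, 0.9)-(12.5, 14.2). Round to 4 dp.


Project P onto AB: t = 0 (clamped to [0,1])
Closest point on segment: (3.1, 0.9)
Distance: 20.774

20.774


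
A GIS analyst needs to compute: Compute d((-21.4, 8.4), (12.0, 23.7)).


dx=33.4, dy=15.3
d^2 = 33.4^2 + 15.3^2 = 1349.65
d = sqrt(1349.65) = 36.7376

36.7376


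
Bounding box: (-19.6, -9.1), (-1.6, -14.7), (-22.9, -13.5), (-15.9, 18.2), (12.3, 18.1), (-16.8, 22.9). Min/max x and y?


x range: [-22.9, 12.3]
y range: [-14.7, 22.9]
Bounding box: (-22.9,-14.7) to (12.3,22.9)

(-22.9,-14.7) to (12.3,22.9)


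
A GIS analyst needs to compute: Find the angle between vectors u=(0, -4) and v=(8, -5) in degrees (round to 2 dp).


u.v = 20, |u| = sqrt(16) = 4, |v| = sqrt(89) = 9.434
cos(theta) = u.v/(|u||v|) = 20/sqrt(1424) = 0.529999
theta = acos(0.529999) = 57.99 degrees

57.99 degrees


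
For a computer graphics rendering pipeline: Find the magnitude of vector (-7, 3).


|u| = sqrt((-7)^2 + 3^2) = sqrt(58) = 7.6158

7.6158


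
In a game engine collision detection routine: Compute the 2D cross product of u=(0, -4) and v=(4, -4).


u x v = u_x*v_y - u_y*v_x = 0*(-4) - (-4)*4
= 0 - (-16) = 16

16


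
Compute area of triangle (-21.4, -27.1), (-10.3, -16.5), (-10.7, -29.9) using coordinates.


Area = |x_A(y_B-y_C) + x_B(y_C-y_A) + x_C(y_A-y_B)|/2
= |(-286.76) + 28.84 + 113.42|/2
= 144.5/2 = 72.25

72.25


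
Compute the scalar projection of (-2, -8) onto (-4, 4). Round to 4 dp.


u.v = -24, |v| = sqrt(32) = 5.6569
Scalar projection = u.v / |v| = -24 / sqrt(32) = -4.2426

-4.2426


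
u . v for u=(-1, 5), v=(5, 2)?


u . v = u_x*v_x + u_y*v_y = (-1)*5 + 5*2
= (-5) + 10 = 5

5


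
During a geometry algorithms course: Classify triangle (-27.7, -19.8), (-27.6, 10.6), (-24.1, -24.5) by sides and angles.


Side lengths squared: AB^2=924.17, BC^2=1244.26, CA^2=35.05
Sorted: [35.05, 924.17, 1244.26]
By sides: Scalene, By angles: Obtuse

Scalene, Obtuse


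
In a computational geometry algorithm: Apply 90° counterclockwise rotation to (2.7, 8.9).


90° CCW: (x,y) -> (-y, x)
(2.7,8.9) -> (-8.9, 2.7)

(-8.9, 2.7)


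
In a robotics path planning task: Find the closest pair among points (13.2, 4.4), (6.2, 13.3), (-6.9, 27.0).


d(P0,P1) = 11.323, d(P0,P2) = 30.2452, d(P1,P2) = 18.9552
Closest: P0 and P1

Closest pair: (13.2, 4.4) and (6.2, 13.3), distance = 11.323


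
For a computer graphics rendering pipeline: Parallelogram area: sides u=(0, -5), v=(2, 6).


|u x v| = |0*6 - (-5)*2|
= |0 - (-10)| = 10

10


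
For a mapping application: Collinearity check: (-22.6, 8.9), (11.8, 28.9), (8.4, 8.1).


Cross product: (11.8-(-22.6))*(8.1-8.9) - (28.9-8.9)*(8.4-(-22.6))
= -647.52

No, not collinear


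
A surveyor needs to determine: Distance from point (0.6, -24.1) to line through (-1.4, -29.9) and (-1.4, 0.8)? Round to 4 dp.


|cross product| = 61.4
|line direction| = sqrt(942.49) = 30.7
Distance = 61.4/sqrt(942.49) = 2

2


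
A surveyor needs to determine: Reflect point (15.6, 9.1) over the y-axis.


Reflection over y-axis: (x,y) -> (-x,y)
(15.6, 9.1) -> (-15.6, 9.1)

(-15.6, 9.1)


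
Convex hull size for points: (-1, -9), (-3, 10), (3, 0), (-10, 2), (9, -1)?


Convex hull vertices (CCW): (-10, 2), (-1, -9), (9, -1), (-3, 10)
Count = 4

4


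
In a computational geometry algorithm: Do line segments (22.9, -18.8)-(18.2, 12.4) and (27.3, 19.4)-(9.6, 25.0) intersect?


Cross products: d1=700.78, d2=174.86, d3=-316.82, d4=209.1
d1*d2 < 0 and d3*d4 < 0? no

No, they don't intersect


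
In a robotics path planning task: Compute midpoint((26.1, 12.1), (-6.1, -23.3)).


M = ((26.1+(-6.1))/2, (12.1+(-23.3))/2)
= (10, -5.6)

(10, -5.6)


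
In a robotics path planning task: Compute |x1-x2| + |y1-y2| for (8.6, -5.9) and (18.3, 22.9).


|8.6-18.3| + |(-5.9)-22.9| = 9.7 + 28.8 = 38.5

38.5


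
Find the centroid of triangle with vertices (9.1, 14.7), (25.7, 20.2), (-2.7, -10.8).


Centroid = ((x_A+x_B+x_C)/3, (y_A+y_B+y_C)/3)
= ((9.1+25.7+(-2.7))/3, (14.7+20.2+(-10.8))/3)
= (10.7, 8.0333)

(10.7, 8.0333)


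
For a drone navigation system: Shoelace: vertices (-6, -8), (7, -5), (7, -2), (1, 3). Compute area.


Shoelace sum: ((-6)*(-5) - 7*(-8)) + (7*(-2) - 7*(-5)) + (7*3 - 1*(-2)) + (1*(-8) - (-6)*3)
= 140
Area = |140|/2 = 70

70


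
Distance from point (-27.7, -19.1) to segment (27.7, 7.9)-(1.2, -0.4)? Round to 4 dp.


Project P onto AB: t = 1 (clamped to [0,1])
Closest point on segment: (1.2, -0.4)
Distance: 34.4224

34.4224


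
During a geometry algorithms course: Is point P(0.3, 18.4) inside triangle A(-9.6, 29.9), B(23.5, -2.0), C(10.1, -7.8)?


Cross products: AB x AP = -64.84, BC x BP = -407.92, CA x CP = -146.68
All same sign? yes

Yes, inside


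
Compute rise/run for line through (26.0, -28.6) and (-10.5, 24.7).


slope = (y2-y1)/(x2-x1) = (24.7-(-28.6))/((-10.5)-26) = 53.3/(-36.5) = -1.4603

-1.4603


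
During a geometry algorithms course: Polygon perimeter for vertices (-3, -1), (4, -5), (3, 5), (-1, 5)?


Sides: (-3, -1)->(4, -5): sqrt(65) = 8.062258, (4, -5)->(3, 5): sqrt(101) = 10.049876, (3, 5)->(-1, 5): sqrt(16) = 4, (-1, 5)->(-3, -1): sqrt(40) = 6.324555
Sum = 28.436689
Perimeter = 28.4367

28.4367


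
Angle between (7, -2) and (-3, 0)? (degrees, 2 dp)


u.v = -21, |u| = sqrt(53) = 7.2801, |v| = sqrt(9) = 3
cos(theta) = u.v/(|u||v|) = -21/sqrt(477) = -0.961524
theta = acos(-0.961524) = 164.05 degrees

164.05 degrees


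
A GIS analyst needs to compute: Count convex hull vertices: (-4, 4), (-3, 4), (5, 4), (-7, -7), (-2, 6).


Convex hull vertices (CCW): (-7, -7), (5, 4), (-2, 6), (-4, 4)
Count = 4

4


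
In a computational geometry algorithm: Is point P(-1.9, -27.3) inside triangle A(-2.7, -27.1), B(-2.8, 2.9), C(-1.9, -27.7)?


Cross products: AB x AP = -23.98, BC x BP = 0.36, CA x CP = -0.32
All same sign? no

No, outside


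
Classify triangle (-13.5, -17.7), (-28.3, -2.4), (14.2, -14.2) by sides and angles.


Side lengths squared: AB^2=453.13, BC^2=1945.49, CA^2=779.54
Sorted: [453.13, 779.54, 1945.49]
By sides: Scalene, By angles: Obtuse

Scalene, Obtuse


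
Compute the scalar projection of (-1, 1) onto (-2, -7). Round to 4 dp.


u.v = -5, |v| = sqrt(53) = 7.2801
Scalar projection = u.v / |v| = -5 / sqrt(53) = -0.6868

-0.6868


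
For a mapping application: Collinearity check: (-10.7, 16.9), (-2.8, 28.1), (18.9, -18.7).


Cross product: ((-2.8)-(-10.7))*((-18.7)-16.9) - (28.1-16.9)*(18.9-(-10.7))
= -612.76

No, not collinear


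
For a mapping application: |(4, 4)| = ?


|u| = sqrt(4^2 + 4^2) = sqrt(32) = 5.6569

5.6569


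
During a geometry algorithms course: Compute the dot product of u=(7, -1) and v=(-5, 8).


u . v = u_x*v_x + u_y*v_y = 7*(-5) + (-1)*8
= (-35) + (-8) = -43

-43


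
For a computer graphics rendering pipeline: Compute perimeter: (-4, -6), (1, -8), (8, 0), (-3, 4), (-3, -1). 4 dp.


Sides: (-4, -6)->(1, -8): sqrt(29) = 5.385165, (1, -8)->(8, 0): sqrt(113) = 10.630146, (8, 0)->(-3, 4): sqrt(137) = 11.7047, (-3, 4)->(-3, -1): sqrt(25) = 5, (-3, -1)->(-4, -6): sqrt(26) = 5.09902
Sum = 37.819031
Perimeter = 37.819

37.819


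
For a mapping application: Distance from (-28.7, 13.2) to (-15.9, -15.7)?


dx=12.8, dy=-28.9
d^2 = 12.8^2 + (-28.9)^2 = 999.05
d = sqrt(999.05) = 31.6078

31.6078


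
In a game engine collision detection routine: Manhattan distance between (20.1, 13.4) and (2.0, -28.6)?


|20.1-2| + |13.4-(-28.6)| = 18.1 + 42 = 60.1

60.1


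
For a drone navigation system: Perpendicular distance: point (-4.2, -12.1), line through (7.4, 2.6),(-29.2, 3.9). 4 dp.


|cross product| = 553.1
|line direction| = sqrt(1341.25) = 36.6231
Distance = 553.1/sqrt(1341.25) = 15.1025

15.1025


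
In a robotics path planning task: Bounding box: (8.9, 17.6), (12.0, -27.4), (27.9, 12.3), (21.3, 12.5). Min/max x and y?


x range: [8.9, 27.9]
y range: [-27.4, 17.6]
Bounding box: (8.9,-27.4) to (27.9,17.6)

(8.9,-27.4) to (27.9,17.6)


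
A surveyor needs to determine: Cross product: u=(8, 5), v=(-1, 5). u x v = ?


u x v = u_x*v_y - u_y*v_x = 8*5 - 5*(-1)
= 40 - (-5) = 45

45


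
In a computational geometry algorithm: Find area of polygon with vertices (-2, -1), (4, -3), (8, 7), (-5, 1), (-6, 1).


Shoelace sum: ((-2)*(-3) - 4*(-1)) + (4*7 - 8*(-3)) + (8*1 - (-5)*7) + ((-5)*1 - (-6)*1) + ((-6)*(-1) - (-2)*1)
= 114
Area = |114|/2 = 57

57


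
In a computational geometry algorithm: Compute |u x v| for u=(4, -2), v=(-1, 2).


|u x v| = |4*2 - (-2)*(-1)|
= |8 - 2| = 6

6


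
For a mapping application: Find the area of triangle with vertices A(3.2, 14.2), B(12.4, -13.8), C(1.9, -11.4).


Area = |x_A(y_B-y_C) + x_B(y_C-y_A) + x_C(y_A-y_B)|/2
= |(-7.68) + (-317.44) + 53.2|/2
= 271.92/2 = 135.96

135.96


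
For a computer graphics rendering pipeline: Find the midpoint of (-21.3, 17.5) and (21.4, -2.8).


M = (((-21.3)+21.4)/2, (17.5+(-2.8))/2)
= (0.05, 7.35)

(0.05, 7.35)


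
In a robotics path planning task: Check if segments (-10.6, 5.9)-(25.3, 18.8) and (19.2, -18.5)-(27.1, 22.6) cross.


Cross products: d1=1417.54, d2=43.96, d3=-1260.38, d4=113.2
d1*d2 < 0 and d3*d4 < 0? no

No, they don't intersect


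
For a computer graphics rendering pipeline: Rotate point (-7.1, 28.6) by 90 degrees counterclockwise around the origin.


90° CCW: (x,y) -> (-y, x)
(-7.1,28.6) -> (-28.6, -7.1)

(-28.6, -7.1)


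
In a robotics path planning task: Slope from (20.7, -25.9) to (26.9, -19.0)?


slope = (y2-y1)/(x2-x1) = ((-19)-(-25.9))/(26.9-20.7) = 6.9/6.2 = 1.1129

1.1129


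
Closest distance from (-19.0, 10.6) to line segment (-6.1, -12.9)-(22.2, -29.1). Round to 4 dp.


Project P onto AB: t = 0 (clamped to [0,1])
Closest point on segment: (-6.1, -12.9)
Distance: 26.8078

26.8078


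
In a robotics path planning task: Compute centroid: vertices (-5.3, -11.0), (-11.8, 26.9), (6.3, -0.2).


Centroid = ((x_A+x_B+x_C)/3, (y_A+y_B+y_C)/3)
= (((-5.3)+(-11.8)+6.3)/3, ((-11)+26.9+(-0.2))/3)
= (-3.6, 5.2333)

(-3.6, 5.2333)


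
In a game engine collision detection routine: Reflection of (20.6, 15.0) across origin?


Reflection over origin: (x,y) -> (-x,-y)
(20.6, 15) -> (-20.6, -15)

(-20.6, -15)


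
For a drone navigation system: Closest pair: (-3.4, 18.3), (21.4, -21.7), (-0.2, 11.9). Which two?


d(P0,P1) = 47.0642, d(P0,P2) = 7.1554, d(P1,P2) = 39.944
Closest: P0 and P2

Closest pair: (-3.4, 18.3) and (-0.2, 11.9), distance = 7.1554


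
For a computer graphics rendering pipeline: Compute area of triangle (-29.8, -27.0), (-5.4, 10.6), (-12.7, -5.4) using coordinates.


Area = |x_A(y_B-y_C) + x_B(y_C-y_A) + x_C(y_A-y_B)|/2
= |(-476.8) + (-116.64) + 477.52|/2
= 115.92/2 = 57.96

57.96


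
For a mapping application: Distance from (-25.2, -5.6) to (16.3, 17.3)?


dx=41.5, dy=22.9
d^2 = 41.5^2 + 22.9^2 = 2246.66
d = sqrt(2246.66) = 47.3989

47.3989


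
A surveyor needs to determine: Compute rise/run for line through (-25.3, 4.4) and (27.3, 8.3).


slope = (y2-y1)/(x2-x1) = (8.3-4.4)/(27.3-(-25.3)) = 3.9/52.6 = 0.0741

0.0741


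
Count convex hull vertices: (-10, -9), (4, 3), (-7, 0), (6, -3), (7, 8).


Convex hull vertices (CCW): (-10, -9), (6, -3), (7, 8), (-7, 0)
Count = 4

4


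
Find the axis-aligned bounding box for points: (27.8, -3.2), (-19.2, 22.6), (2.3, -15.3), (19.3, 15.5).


x range: [-19.2, 27.8]
y range: [-15.3, 22.6]
Bounding box: (-19.2,-15.3) to (27.8,22.6)

(-19.2,-15.3) to (27.8,22.6)


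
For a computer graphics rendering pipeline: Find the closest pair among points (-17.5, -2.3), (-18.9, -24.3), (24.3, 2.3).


d(P0,P1) = 22.0445, d(P0,P2) = 42.0523, d(P1,P2) = 50.7326
Closest: P0 and P1

Closest pair: (-17.5, -2.3) and (-18.9, -24.3), distance = 22.0445


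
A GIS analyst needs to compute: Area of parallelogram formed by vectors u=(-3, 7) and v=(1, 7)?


|u x v| = |(-3)*7 - 7*1|
= |(-21) - 7| = 28

28


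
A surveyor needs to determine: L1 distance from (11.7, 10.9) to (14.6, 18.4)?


|11.7-14.6| + |10.9-18.4| = 2.9 + 7.5 = 10.4

10.4


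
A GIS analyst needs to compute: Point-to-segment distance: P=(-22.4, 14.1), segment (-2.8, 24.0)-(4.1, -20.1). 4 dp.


Project P onto AB: t = 0.1512 (clamped to [0,1])
Closest point on segment: (-1.7564, 17.33)
Distance: 20.8948

20.8948


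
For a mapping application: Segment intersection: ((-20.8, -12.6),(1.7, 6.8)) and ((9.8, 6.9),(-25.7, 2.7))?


Cross products: d1=563.73, d2=-30.47, d3=-154.89, d4=439.31
d1*d2 < 0 and d3*d4 < 0? yes

Yes, they intersect


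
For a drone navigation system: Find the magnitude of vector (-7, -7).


|u| = sqrt((-7)^2 + (-7)^2) = sqrt(98) = 9.8995

9.8995


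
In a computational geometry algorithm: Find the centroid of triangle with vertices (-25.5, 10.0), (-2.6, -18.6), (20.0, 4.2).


Centroid = ((x_A+x_B+x_C)/3, (y_A+y_B+y_C)/3)
= (((-25.5)+(-2.6)+20)/3, (10+(-18.6)+4.2)/3)
= (-2.7, -1.4667)

(-2.7, -1.4667)


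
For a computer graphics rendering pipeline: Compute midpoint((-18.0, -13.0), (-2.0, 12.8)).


M = (((-18)+(-2))/2, ((-13)+12.8)/2)
= (-10, -0.1)

(-10, -0.1)


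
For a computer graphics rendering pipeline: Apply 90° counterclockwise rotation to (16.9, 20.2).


90° CCW: (x,y) -> (-y, x)
(16.9,20.2) -> (-20.2, 16.9)

(-20.2, 16.9)


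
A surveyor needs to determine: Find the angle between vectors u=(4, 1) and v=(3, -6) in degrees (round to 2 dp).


u.v = 6, |u| = sqrt(17) = 4.1231, |v| = sqrt(45) = 6.7082
cos(theta) = u.v/(|u||v|) = 6/sqrt(765) = 0.21693
theta = acos(0.21693) = 77.47 degrees

77.47 degrees


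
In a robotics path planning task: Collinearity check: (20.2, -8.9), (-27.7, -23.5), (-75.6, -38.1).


Cross product: ((-27.7)-20.2)*((-38.1)-(-8.9)) - ((-23.5)-(-8.9))*((-75.6)-20.2)
= 0

Yes, collinear


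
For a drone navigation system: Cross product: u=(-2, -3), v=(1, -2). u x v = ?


u x v = u_x*v_y - u_y*v_x = (-2)*(-2) - (-3)*1
= 4 - (-3) = 7

7


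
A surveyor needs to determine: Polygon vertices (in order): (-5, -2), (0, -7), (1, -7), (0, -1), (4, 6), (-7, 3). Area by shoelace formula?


Shoelace sum: ((-5)*(-7) - 0*(-2)) + (0*(-7) - 1*(-7)) + (1*(-1) - 0*(-7)) + (0*6 - 4*(-1)) + (4*3 - (-7)*6) + ((-7)*(-2) - (-5)*3)
= 128
Area = |128|/2 = 64

64


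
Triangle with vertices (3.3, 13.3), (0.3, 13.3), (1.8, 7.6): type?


Side lengths squared: AB^2=9, BC^2=34.74, CA^2=34.74
Sorted: [9, 34.74, 34.74]
By sides: Isosceles, By angles: Acute

Isosceles, Acute


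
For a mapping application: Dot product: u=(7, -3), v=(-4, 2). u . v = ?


u . v = u_x*v_x + u_y*v_y = 7*(-4) + (-3)*2
= (-28) + (-6) = -34

-34


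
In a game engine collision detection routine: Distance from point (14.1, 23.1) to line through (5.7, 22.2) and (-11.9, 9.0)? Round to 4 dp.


|cross product| = 95.04
|line direction| = sqrt(484) = 22
Distance = 95.04/sqrt(484) = 4.32

4.32


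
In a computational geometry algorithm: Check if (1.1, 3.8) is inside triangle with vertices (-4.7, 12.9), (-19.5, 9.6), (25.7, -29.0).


Cross products: AB x AP = 153.82, BC x BP = 533, CA x CP = 33.62
All same sign? yes

Yes, inside


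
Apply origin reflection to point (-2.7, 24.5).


Reflection over origin: (x,y) -> (-x,-y)
(-2.7, 24.5) -> (2.7, -24.5)

(2.7, -24.5)


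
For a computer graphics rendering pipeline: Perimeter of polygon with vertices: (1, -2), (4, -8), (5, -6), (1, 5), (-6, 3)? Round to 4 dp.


Sides: (1, -2)->(4, -8): sqrt(45) = 6.708204, (4, -8)->(5, -6): sqrt(5) = 2.236068, (5, -6)->(1, 5): sqrt(137) = 11.7047, (1, 5)->(-6, 3): sqrt(53) = 7.28011, (-6, 3)->(1, -2): sqrt(74) = 8.602325
Sum = 36.531407
Perimeter = 36.5314

36.5314


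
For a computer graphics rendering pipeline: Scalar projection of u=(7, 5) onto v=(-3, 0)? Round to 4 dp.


u.v = -21, |v| = sqrt(9) = 3
Scalar projection = u.v / |v| = -21 / sqrt(9) = -7

-7


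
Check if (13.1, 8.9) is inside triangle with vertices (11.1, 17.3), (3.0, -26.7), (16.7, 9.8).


Cross products: AB x AP = 156.04, BC x BP = 119.07, CA x CP = 32.04
All same sign? yes

Yes, inside


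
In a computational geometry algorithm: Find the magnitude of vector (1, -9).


|u| = sqrt(1^2 + (-9)^2) = sqrt(82) = 9.0554

9.0554
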